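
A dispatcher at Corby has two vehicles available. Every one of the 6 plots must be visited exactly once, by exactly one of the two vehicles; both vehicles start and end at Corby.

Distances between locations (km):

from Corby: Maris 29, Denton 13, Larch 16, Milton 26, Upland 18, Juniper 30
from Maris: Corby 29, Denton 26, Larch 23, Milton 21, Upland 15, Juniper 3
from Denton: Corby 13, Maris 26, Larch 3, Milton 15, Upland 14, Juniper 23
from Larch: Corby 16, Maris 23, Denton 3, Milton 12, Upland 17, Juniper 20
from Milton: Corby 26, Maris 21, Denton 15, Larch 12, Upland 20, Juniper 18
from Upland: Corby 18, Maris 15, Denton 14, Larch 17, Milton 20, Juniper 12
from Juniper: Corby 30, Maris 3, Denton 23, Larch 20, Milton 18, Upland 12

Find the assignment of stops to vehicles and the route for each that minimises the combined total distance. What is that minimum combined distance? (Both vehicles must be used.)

Minimum combined distance: 108 km.

Try each way of splitting the stops between the two vehicles (each non-empty) and, for each split, find the best tour for each vehicle:
  {Maris} + {Denton, Larch, Milton, Upland, Juniper}: 58 + 76 = 134
  {Denton} + {Maris, Larch, Milton, Upland, Juniper}: 26 + 82 = 108
  {Maris, Denton} + {Larch, Milton, Upland, Juniper}: 68 + 76 = 144
  {Larch} + {Maris, Denton, Milton, Upland, Juniper}: 32 + 82 = 114
  {Maris, Larch} + {Denton, Milton, Upland, Juniper}: 68 + 76 = 144
  {Denton, Larch} + {Maris, Milton, Upland, Juniper}: 32 + 80 = 112
  … (31 splits in total)
Best: vehicle 1 Corby → Denton → Corby = 26; vehicle 2 Corby → Larch → Milton → Maris → Juniper → Upland → Corby = 82; combined 108.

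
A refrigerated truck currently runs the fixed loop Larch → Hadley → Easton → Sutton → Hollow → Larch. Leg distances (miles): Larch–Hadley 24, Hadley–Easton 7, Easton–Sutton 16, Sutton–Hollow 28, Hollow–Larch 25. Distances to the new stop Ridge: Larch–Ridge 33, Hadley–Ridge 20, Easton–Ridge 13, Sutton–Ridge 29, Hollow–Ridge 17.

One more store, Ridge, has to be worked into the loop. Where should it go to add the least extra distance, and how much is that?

Adding 18 miles by placing Ridge on the Sutton–Hollow leg.

Insertion cost between consecutive stops i–j is d(i,Ridge) + d(Ridge,j) − d(i,j):
  between Larch and Hadley: 33 + 20 − 24 = 29
  between Hadley and Easton: 20 + 13 − 7 = 26
  between Easton and Sutton: 13 + 29 − 16 = 26
  between Sutton and Hollow: 29 + 17 − 28 = 18
  between Hollow and Larch: 17 + 33 − 25 = 25
Cheapest insertion is between Sutton and Hollow, adding 18.
New total = 100 + 18 = 118.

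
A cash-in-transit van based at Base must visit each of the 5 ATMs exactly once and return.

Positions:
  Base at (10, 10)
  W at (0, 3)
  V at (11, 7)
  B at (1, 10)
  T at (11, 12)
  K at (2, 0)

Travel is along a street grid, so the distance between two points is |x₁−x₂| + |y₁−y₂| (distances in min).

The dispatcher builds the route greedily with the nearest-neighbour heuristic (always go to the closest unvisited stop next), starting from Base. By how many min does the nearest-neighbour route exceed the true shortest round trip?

Base: T=3, V=4, B=9, W=17, K=18 ⇒ T
T: V=5, B=12, W=20, K=21 ⇒ V
V: B=13, W=15, K=16 ⇒ B
B: W=8, K=11 ⇒ W
W: K=5 ⇒ K
NN route Base → T → V → B → W → K → Base costs 52.
Optimal: Base → B → W → K → V → T → Base costs 46 (by enumerating all 60 distinct tours).
Excess = 52 − 46 = 6.

The nearest-neighbour route is 6 min longer than optimal.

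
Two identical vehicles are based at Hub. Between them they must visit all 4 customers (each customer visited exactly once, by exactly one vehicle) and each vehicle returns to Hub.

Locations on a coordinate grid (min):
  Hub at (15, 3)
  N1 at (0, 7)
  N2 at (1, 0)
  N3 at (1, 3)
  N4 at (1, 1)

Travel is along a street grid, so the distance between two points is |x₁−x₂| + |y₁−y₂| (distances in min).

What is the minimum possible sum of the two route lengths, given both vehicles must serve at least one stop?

Minimum combined distance: 72 min.

Try each way of splitting the stops between the two vehicles (each non-empty) and, for each split, find the best tour for each vehicle:
  {N1} + {N2, N3, N4}: 38 + 34 = 72
  {N2} + {N1, N3, N4}: 34 + 42 = 76
  {N1, N2} + {N3, N4}: 44 + 32 = 76
  {N3} + {N1, N2, N4}: 28 + 44 = 72
  {N1, N3} + {N2, N4}: 38 + 34 = 72
  {N2, N3} + {N1, N4}: 34 + 42 = 76
  … (7 splits in total)
Best: vehicle 1 Hub → N1 → Hub = 38; vehicle 2 Hub → N2 → N4 → N3 → Hub = 34; combined 72.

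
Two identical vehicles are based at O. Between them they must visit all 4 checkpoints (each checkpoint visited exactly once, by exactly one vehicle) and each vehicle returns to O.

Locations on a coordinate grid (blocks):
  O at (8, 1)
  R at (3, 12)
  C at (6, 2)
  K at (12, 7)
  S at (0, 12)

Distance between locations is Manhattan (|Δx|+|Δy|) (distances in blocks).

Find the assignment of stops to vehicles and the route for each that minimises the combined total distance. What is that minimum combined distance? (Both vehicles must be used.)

Minimum combined distance: 52 blocks.

There are 2^3 − 1 = 7 ways to divide the 4 stops into two non-empty groups. For each, the best each vehicle can do is its own shortest tour through its group:
  {R} + {C, K, S}: 32 + 46 = 78
  {C} + {R, K, S}: 6 + 46 = 52
  {R, C} + {K, S}: 32 + 46 = 78
  {K} + {R, C, S}: 20 + 38 = 58
  {R, K} + {C, S}: 40 + 38 = 78
  {C, K} + {R, S}: 24 + 38 = 62
  … (7 splits in total)
Best: vehicle 1 O → C → O = 6; vehicle 2 O → R → S → K → O = 46; combined 52.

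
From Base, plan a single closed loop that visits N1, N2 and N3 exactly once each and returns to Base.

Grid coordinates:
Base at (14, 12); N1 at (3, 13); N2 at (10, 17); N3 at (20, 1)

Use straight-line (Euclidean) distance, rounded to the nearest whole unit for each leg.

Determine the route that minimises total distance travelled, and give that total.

Base→N1→N2→N3→Base: 11+8+19+13 = 51
Base→N1→N3→N2→Base: 11+21+19+6 = 57
Base→N2→N1→N3→Base: 6+8+21+13 = 48
The minimum is 48.
One optimal route: Base → N2 → N1 → N3 → Base (or its reverse).

Shortest round trip = 48.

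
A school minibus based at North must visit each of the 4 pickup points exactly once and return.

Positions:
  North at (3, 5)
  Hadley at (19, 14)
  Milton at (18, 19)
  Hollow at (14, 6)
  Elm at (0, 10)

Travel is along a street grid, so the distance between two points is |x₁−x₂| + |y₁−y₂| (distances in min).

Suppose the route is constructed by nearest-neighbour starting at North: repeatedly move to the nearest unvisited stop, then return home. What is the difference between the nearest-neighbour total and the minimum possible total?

Excess over optimum: 8 min.

North: Elm=8, Hollow=12, Hadley=25, Milton=29 ⇒ Elm
Elm: Hollow=18, Hadley=23, Milton=27 ⇒ Hollow
Hollow: Hadley=13, Milton=17 ⇒ Hadley
Hadley: Milton=6 ⇒ Milton
NN route North → Elm → Hollow → Hadley → Milton → North costs 74.
Optimal: North → Hollow → Hadley → Milton → Elm → North costs 66 (by enumerating all 12 distinct tours).
Excess = 74 − 66 = 8.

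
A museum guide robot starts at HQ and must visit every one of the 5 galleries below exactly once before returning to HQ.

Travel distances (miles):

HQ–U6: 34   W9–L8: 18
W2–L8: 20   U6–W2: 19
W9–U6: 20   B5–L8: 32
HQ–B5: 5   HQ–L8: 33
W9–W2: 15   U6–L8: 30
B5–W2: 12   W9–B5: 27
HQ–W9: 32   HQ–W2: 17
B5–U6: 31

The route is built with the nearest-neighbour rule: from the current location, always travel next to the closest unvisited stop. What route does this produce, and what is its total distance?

Total distance 114 miles via the nearest-neighbour route HQ → B5 → W2 → W9 → L8 → U6 → HQ.

At HQ the remaining stops are B5 5, W2 17, W9 32, L8 33, U6 34; go to B5.
At B5 the remaining stops are W2 12, W9 27, U6 31, L8 32; go to W2.
At W2 the remaining stops are W9 15, U6 19, L8 20; go to W9.
At W9 the remaining stops are L8 18, U6 20; go to L8.
At L8 the remaining stops are U6 30; go to U6.
Return U6→HQ: 34.
Total = 5 + 12 + 15 + 18 + 30 + 34 = 114.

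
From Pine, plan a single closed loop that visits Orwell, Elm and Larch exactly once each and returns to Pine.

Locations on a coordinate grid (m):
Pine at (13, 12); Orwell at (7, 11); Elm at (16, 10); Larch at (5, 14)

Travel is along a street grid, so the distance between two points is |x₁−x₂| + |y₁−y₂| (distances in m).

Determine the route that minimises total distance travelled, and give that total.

Pine - Orwell - Elm - Larch - Pine: 7+10+15+10 = 42
Pine - Orwell - Larch - Elm - Pine: 7+5+15+5 = 32
Pine - Elm - Orwell - Larch - Pine: 5+10+5+10 = 30
The minimum is 30.
One optimal route: Pine → Elm → Orwell → Larch → Pine (or its reverse).

30 m — the shortest possible round trip.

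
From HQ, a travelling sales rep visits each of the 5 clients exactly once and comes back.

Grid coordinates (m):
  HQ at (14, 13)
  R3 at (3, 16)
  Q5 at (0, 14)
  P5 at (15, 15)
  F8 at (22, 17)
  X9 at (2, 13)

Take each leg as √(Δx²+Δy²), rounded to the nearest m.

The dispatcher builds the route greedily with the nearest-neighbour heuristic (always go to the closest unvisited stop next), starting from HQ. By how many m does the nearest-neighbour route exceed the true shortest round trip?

From HQ: P5=2, F8=9, R3=11, X9=12, Q5=14 → choose P5 (2).
From P5: F8=7, R3=12, X9=13, Q5=15 → choose F8 (7).
From F8: R3=19, X9=20, Q5=22 → choose R3 (19).
From R3: X9=3, Q5=4 → choose X9 (3).
From X9: Q5=2 → choose Q5 (2).
NN route HQ → P5 → F8 → R3 → X9 → Q5 → HQ costs 47.
Optimal: HQ → R3 → Q5 → X9 → P5 → F8 → HQ costs 46 (by enumerating all 60 distinct tours).
Excess = 47 − 46 = 1.

Excess over optimum: 1 m.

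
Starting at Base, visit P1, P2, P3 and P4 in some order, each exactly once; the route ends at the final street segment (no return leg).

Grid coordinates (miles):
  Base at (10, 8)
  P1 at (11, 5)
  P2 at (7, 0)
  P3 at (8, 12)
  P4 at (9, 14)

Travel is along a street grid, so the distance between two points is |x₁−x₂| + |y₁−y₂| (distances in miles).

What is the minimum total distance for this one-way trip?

There are 4! = 24 possible orderings.
Base→P1→P2→P3→P4: 4+9+13+3 = 29
Base→P1→P2→P4→P3: 4+9+16+3 = 32
Base→P1→P3→P2→P4: 4+10+13+16 = 43
Base→P1→P3→P4→P2: 4+10+3+16 = 33
Base→P1→P4→P2→P3: 4+11+16+13 = 44
Base→P1→P4→P3→P2: 4+11+3+13 = 31
Base→P2→P1→P3→P4: 11+9+10+3 = 33
Base→P2→P1→P4→P3: 11+9+11+3 = 34
Base→P2→P3→P1→P4: 11+13+10+11 = 45
Base→P2→P3→P4→P1: 11+13+3+11 = 38
Base→P2→P4→P1→P3: 11+16+11+10 = 48
Base→P2→P4→P3→P1: 11+16+3+10 = 40
Base→P3→P1→P2→P4: 6+10+9+16 = 41
Base→P3→P1→P4→P2: 6+10+11+16 = 43
… (10 more)
The minimum is 29.
One shortest path: Base → P1 → P2 → P3 → P4.

29 miles — the minimum one-way total.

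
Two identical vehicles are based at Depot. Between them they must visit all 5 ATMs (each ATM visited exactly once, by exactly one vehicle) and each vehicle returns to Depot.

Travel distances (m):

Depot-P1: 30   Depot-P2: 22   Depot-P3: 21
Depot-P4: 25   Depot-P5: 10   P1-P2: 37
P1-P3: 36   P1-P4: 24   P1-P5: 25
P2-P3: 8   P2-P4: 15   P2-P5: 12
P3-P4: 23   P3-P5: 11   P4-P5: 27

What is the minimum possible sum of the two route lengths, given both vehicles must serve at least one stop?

Try each way of splitting the stops between the two vehicles (each non-empty) and, for each split, find the best tour for each vehicle:
  {P1} + {P2, P3, P4, P5}: 60 + 69 = 129
  {P2} + {P1, P3, P4, P5}: 44 + 98 = 142
  {P1, P2} + {P3, P4, P5}: 89 + 69 = 158
  {P3} + {P1, P2, P4, P5}: 42 + 91 = 133
  {P1, P3} + {P2, P4, P5}: 87 + 62 = 149
  {P2, P3} + {P1, P4, P5}: 51 + 84 = 135
  … (15 splits in total)
  {P1, P2, P3, P4} + {P5}: 98 + 20 = 118  ← best
Best: vehicle 1 Depot → P1 → P4 → P2 → P3 → Depot = 98; vehicle 2 Depot → P5 → Depot = 20; combined 118.

118 m — the smallest possible combined total.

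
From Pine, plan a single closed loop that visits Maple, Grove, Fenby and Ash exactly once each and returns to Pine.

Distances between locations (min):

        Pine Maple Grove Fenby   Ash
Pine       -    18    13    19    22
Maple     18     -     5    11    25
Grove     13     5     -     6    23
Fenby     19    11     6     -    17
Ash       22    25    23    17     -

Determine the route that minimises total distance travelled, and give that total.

There are 12 distinct closed tours to check (reversals are equivalent).
Pine → Maple → Grove → Fenby → Ash → Pine: 18+5+6+17+22 = 68
Pine → Maple → Grove → Ash → Fenby → Pine: 18+5+23+17+19 = 82
Pine → Maple → Fenby → Grove → Ash → Pine: 18+11+6+23+22 = 80
Pine → Maple → Fenby → Ash → Grove → Pine: 18+11+17+23+13 = 82
Pine → Maple → Ash → Grove → Fenby → Pine: 18+25+23+6+19 = 91
Pine → Maple → Ash → Fenby → Grove → Pine: 18+25+17+6+13 = 79
Pine → Grove → Maple → Fenby → Ash → Pine: 13+5+11+17+22 = 68
Pine → Grove → Maple → Ash → Fenby → Pine: 13+5+25+17+19 = 79
Pine → Grove → Fenby → Maple → Ash → Pine: 13+6+11+25+22 = 77
Pine → Grove → Ash → Maple → Fenby → Pine: 13+23+25+11+19 = 91
Pine → Fenby → Maple → Grove → Ash → Pine: 19+11+5+23+22 = 80
Pine → Fenby → Grove → Maple → Ash → Pine: 19+6+5+25+22 = 77
The minimum is 68.
One optimal route: Pine → Maple → Grove → Fenby → Ash → Pine (or its reverse).

Shortest round trip = 68 min.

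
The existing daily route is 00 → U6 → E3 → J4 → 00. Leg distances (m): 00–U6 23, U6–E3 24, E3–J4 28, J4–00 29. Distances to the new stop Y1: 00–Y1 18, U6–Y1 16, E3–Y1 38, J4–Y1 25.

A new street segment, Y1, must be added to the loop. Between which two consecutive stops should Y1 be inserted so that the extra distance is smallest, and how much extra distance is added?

Minimum extra distance: 11 m, inserting Y1 between 00 and U6.

Insertion cost between consecutive stops i–j is d(i,Y1) + d(Y1,j) − d(i,j):
  between 00 and U6: 18 + 16 − 23 = 11
  between U6 and E3: 16 + 38 − 24 = 30
  between E3 and J4: 38 + 25 − 28 = 35
  between J4 and 00: 25 + 18 − 29 = 14
Cheapest insertion is between 00 and U6, adding 11.
New total = 104 + 11 = 115.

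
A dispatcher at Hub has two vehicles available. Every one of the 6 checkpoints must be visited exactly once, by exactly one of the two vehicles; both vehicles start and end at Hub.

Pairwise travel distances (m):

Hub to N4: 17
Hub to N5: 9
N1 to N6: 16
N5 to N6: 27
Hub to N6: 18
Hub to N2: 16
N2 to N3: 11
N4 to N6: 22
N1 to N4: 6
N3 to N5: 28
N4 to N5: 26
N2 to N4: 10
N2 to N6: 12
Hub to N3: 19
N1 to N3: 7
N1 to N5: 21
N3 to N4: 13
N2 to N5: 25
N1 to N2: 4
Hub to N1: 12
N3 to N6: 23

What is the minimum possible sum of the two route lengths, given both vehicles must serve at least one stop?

Minimum combined distance: 89 m.

There are 2^5 − 1 = 31 ways to divide the 6 stops into two non-empty groups. For each, the best each vehicle can do is its own shortest tour through its group:
  {N1} + {N2, N3, N4, N5, N6}: 24 + 89 = 113
  {N2} + {N1, N3, N4, N5, N6}: 32 + 89 = 121
  {N1, N2} + {N3, N4, N5, N6}: 32 + 89 = 121
  {N3} + {N1, N2, N4, N5, N6}: 38 + 75 = 113
  {N1, N3} + {N2, N4, N5, N6}: 38 + 75 = 113
  {N2, N3} + {N1, N4, N5, N6}: 46 + 75 = 121
  … (31 splits in total)
  {N5} + {N1, N2, N3, N4, N6}: 18 + 71 = 89  ← best
Best: vehicle 1 Hub → N5 → Hub = 18; vehicle 2 Hub → N4 → N1 → N3 → N2 → N6 → Hub = 71; combined 89.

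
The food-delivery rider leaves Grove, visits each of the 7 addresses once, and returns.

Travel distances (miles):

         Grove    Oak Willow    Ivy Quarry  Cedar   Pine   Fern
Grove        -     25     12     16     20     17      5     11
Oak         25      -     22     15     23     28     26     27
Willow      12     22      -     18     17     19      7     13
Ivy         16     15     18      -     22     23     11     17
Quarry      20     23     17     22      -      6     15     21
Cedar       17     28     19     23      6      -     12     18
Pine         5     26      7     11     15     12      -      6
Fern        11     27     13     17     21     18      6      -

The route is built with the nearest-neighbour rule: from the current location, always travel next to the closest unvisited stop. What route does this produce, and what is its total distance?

From Grove: distances to unvisited — Pine=5, Fern=11, Willow=12, Ivy=16, Cedar=17, Quarry=20, Oak=25. Nearest is Pine (5).
From Pine: distances to unvisited — Fern=6, Willow=7, Ivy=11, Cedar=12, Quarry=15, Oak=26. Nearest is Fern (6).
From Fern: distances to unvisited — Willow=13, Ivy=17, Cedar=18, Quarry=21, Oak=27. Nearest is Willow (13).
From Willow: distances to unvisited — Quarry=17, Ivy=18, Cedar=19, Oak=22. Nearest is Quarry (17).
From Quarry: distances to unvisited — Cedar=6, Ivy=22, Oak=23. Nearest is Cedar (6).
From Cedar: distances to unvisited — Ivy=23, Oak=28. Nearest is Ivy (23).
From Ivy: distances to unvisited — Oak=15. Nearest is Oak (15).
Return Oak→Grove: 25.
Total = 5 + 6 + 13 + 17 + 6 + 23 + 15 + 25 = 110.

Nearest-neighbour total = 110 miles; route Grove → Pine → Fern → Willow → Quarry → Cedar → Ivy → Oak → Grove.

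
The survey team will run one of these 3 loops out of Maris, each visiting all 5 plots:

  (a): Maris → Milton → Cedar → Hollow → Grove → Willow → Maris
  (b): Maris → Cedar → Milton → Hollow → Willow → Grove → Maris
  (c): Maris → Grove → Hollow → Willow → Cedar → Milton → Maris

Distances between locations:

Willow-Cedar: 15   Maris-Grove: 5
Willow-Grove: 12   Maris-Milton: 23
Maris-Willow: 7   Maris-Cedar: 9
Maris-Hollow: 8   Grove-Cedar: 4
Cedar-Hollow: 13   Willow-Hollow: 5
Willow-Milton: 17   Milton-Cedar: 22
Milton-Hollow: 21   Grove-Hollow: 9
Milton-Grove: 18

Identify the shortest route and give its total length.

74 — (b) is the shortest.

(a): 23 + 22 + 13 + 9 + 12 + 7 = 86
(b): 9 + 22 + 21 + 5 + 12 + 5 = 74
(c): 5 + 9 + 5 + 15 + 22 + 23 = 79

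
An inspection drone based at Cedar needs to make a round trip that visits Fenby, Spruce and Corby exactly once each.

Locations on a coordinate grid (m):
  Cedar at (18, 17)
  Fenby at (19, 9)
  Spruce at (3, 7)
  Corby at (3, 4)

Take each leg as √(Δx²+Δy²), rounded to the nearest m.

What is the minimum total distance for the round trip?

Cedar - Fenby - Spruce - Corby - Cedar: 8+16+3+20 = 47
Cedar - Fenby - Corby - Spruce - Cedar: 8+17+3+18 = 46
Cedar - Spruce - Fenby - Corby - Cedar: 18+16+17+20 = 71
The minimum is 46.
One optimal route: Cedar → Fenby → Corby → Spruce → Cedar (or its reverse).

Shortest round trip = 46 m.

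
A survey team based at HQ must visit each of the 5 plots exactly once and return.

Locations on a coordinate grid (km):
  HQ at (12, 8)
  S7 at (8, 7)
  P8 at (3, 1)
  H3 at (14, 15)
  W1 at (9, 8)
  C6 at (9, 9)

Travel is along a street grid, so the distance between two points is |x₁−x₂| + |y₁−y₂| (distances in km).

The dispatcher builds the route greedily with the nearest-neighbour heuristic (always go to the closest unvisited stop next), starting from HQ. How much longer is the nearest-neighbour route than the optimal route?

From HQ: W1=3, C6=4, S7=5, H3=9, P8=16 → choose W1 (3).
From W1: C6=1, S7=2, H3=12, P8=13 → choose C6 (1).
From C6: S7=3, H3=11, P8=14 → choose S7 (3).
From S7: P8=11, H3=14 → choose P8 (11).
From P8: H3=25 → choose H3 (25).
NN route HQ → W1 → C6 → S7 → P8 → H3 → HQ costs 52.
Optimal: HQ → S7 → P8 → W1 → C6 → H3 → HQ costs 50 (by enumerating all 60 distinct tours).
Excess = 52 − 50 = 2.

2 km longer than the optimal tour.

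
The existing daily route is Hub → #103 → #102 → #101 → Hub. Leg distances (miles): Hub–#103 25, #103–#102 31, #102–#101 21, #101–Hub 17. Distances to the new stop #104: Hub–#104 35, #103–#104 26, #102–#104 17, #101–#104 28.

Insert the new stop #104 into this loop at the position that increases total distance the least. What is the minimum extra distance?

Insertion cost between consecutive stops i–j is d(i,#104) + d(#104,j) − d(i,j):
  between Hub and #103: 35 + 26 − 25 = 36
  between #103 and #102: 26 + 17 − 31 = 12
  between #102 and #101: 17 + 28 − 21 = 24
  between #101 and Hub: 28 + 35 − 17 = 46
Cheapest insertion is between #103 and #102, adding 12.
New total = 94 + 12 = 106.

Minimum extra distance: 12 miles, inserting #104 between #103 and #102.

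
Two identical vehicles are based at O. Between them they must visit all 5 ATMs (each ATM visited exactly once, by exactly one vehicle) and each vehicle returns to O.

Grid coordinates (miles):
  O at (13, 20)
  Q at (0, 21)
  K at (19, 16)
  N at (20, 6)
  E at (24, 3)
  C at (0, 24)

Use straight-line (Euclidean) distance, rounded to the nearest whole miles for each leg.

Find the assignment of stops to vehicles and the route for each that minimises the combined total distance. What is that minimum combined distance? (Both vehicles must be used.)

Try each way of splitting the stops between the two vehicles (each non-empty) and, for each split, find the best tour for each vehicle:
  {Q} + {K, N, E, C}: 26 + 67 = 93
  {K} + {Q, N, E, C}: 14 + 67 = 81
  {Q, K} + {N, E, C}: 40 + 66 = 106
  {N} + {Q, K, E, C}: 32 + 68 = 100
  {Q, N} + {K, E, C}: 54 + 67 = 121
  {K, N} + {Q, E, C}: 33 + 67 = 100
  … (15 splits in total)
  {K, N, E} + {Q, C}: 42 + 30 = 72  ← best
Best: vehicle 1 O → K → N → E → O = 42; vehicle 2 O → Q → C → O = 30; combined 72.

Minimum combined distance: 72 miles.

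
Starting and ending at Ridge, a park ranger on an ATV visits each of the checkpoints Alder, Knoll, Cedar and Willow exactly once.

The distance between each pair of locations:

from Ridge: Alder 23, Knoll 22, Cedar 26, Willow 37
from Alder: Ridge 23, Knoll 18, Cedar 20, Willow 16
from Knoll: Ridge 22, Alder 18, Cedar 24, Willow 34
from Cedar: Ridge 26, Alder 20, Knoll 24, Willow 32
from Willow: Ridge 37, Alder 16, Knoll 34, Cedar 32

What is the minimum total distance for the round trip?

Ridge-Alder-Knoll-Cedar-Willow-Ridge: 23+18+24+32+37 = 134
Ridge-Alder-Knoll-Willow-Cedar-Ridge: 23+18+34+32+26 = 133
Ridge-Alder-Cedar-Knoll-Willow-Ridge: 23+20+24+34+37 = 138
Ridge-Alder-Cedar-Willow-Knoll-Ridge: 23+20+32+34+22 = 131
Ridge-Alder-Willow-Knoll-Cedar-Ridge: 23+16+34+24+26 = 123
Ridge-Alder-Willow-Cedar-Knoll-Ridge: 23+16+32+24+22 = 117
Ridge-Knoll-Alder-Cedar-Willow-Ridge: 22+18+20+32+37 = 129
Ridge-Knoll-Alder-Willow-Cedar-Ridge: 22+18+16+32+26 = 114
Ridge-Knoll-Cedar-Alder-Willow-Ridge: 22+24+20+16+37 = 119
Ridge-Knoll-Willow-Alder-Cedar-Ridge: 22+34+16+20+26 = 118
Ridge-Cedar-Alder-Knoll-Willow-Ridge: 26+20+18+34+37 = 135
Ridge-Cedar-Knoll-Alder-Willow-Ridge: 26+24+18+16+37 = 121
The minimum is 114.
One optimal route: Ridge → Knoll → Alder → Willow → Cedar → Ridge (or its reverse).

Minimum total distance: 114.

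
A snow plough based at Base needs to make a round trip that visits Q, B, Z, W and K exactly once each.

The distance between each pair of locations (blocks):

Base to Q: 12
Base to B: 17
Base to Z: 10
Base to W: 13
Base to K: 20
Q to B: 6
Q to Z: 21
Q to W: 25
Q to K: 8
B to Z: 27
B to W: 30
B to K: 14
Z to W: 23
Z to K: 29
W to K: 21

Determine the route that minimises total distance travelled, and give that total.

There are 60 distinct closed tours to check (reversals are equivalent).
Base-Q-B-Z-W-K-Base: 12+6+27+23+21+20 = 109
Base-Q-B-Z-K-W-Base: 12+6+27+29+21+13 = 108
Base-Q-B-W-Z-K-Base: 12+6+30+23+29+20 = 120
Base-Q-B-W-K-Z-Base: 12+6+30+21+29+10 = 108
Base-Q-B-K-Z-W-Base: 12+6+14+29+23+13 = 97
Base-Q-B-K-W-Z-Base: 12+6+14+21+23+10 = 86
Base-Q-Z-B-W-K-Base: 12+21+27+30+21+20 = 131
Base-Q-Z-B-K-W-Base: 12+21+27+14+21+13 = 108
Base-Q-Z-W-B-K-Base: 12+21+23+30+14+20 = 120
Base-Q-Z-W-K-B-Base: 12+21+23+21+14+17 = 108
Base-Q-Z-K-B-W-Base: 12+21+29+14+30+13 = 119
Base-Q-Z-K-W-B-Base: 12+21+29+21+30+17 = 130
Base-Q-W-B-Z-K-Base: 12+25+30+27+29+20 = 143
Base-Q-W-B-K-Z-Base: 12+25+30+14+29+10 = 120
… (46 more)
Base-B-Q-K-W-Z-Base: 17+6+8+21+23+10 = 85  ← best
The minimum is 85.
One optimal route: Base → B → Q → K → W → Z → Base (or its reverse).

Minimum total distance: 85 blocks.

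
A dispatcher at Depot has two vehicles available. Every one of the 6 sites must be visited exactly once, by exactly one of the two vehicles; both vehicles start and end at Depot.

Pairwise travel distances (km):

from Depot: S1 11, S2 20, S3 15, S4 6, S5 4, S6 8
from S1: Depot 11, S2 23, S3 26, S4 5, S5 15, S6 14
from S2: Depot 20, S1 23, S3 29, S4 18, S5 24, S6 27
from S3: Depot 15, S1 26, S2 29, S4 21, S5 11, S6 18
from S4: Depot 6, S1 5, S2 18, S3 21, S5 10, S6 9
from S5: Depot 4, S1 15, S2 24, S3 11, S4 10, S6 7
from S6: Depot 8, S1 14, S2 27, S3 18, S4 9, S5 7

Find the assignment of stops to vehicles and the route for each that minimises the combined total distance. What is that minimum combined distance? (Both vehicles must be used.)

Minimum combined distance: 94 km.

There are 2^5 − 1 = 31 ways to divide the 6 stops into two non-empty groups. For each, the best each vehicle can do is its own shortest tour through its group:
  {S1} + {S2, S3, S4, S5, S6}: 22 + 79 = 101
  {S2} + {S1, S3, S4, S5, S6}: 40 + 58 = 98
  {S1, S2} + {S3, S4, S5, S6}: 54 + 48 = 102
  {S3} + {S1, S2, S4, S5, S6}: 30 + 68 = 98
  {S1, S3} + {S2, S4, S5, S6}: 52 + 58 = 110
  {S2, S3} + {S1, S4, S5, S6}: 64 + 36 = 100
  … (31 splits in total)
  {S1, S2, S3, S4, S5} + {S6}: 78 + 16 = 94  ← best
Best: vehicle 1 Depot → S1 → S4 → S2 → S3 → S5 → Depot = 78; vehicle 2 Depot → S6 → Depot = 16; combined 94.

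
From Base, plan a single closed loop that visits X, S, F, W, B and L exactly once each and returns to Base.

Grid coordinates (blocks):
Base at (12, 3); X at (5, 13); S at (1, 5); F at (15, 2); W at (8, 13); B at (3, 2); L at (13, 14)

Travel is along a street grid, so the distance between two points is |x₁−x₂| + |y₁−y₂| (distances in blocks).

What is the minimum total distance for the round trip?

There are 360 distinct closed tours to check (reversals are equivalent).
Base → X → S → F → W → B → L → Base: 17+12+17+18+16+22+12 = 114
Base → X → S → F → W → L → B → Base: 17+12+17+18+6+22+10 = 102
Base → X → S → F → B → W → L → Base: 17+12+17+12+16+6+12 = 92
Base → X → S → F → B → L → W → Base: 17+12+17+12+22+6+14 = 100
Base → X → S → F → L → W → B → Base: 17+12+17+14+6+16+10 = 92
Base → X → S → F → L → B → W → Base: 17+12+17+14+22+16+14 = 112
Base → X → S → W → F → B → L → Base: 17+12+15+18+12+22+12 = 108
Base → X → S → W → F → L → B → Base: 17+12+15+18+14+22+10 = 108
… (352 more)
Base → F → B → S → X → W → L → Base: 4+12+5+12+3+6+12 = 54  ← best
The minimum is 54.
One optimal route: Base → F → B → S → X → W → L → Base (or its reverse).

54 blocks — the shortest possible round trip.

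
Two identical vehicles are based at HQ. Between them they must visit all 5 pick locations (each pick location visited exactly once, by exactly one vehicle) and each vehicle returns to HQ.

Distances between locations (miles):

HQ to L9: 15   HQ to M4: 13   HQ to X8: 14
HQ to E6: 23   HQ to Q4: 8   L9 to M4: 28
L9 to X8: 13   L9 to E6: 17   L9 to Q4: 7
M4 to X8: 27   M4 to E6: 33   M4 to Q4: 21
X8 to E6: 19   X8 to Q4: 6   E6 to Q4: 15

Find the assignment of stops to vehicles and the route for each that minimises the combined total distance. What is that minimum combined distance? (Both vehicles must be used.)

There are 2^4 − 1 = 15 ways to divide the 5 stops into two non-empty groups. For each, the best each vehicle can do is its own shortest tour through its group:
  {L9} + {M4, X8, E6, Q4}: 30 + 79 = 109
  {M4} + {L9, X8, E6, Q4}: 26 + 65 = 91
  {L9, M4} + {X8, E6, Q4}: 56 + 56 = 112
  {X8} + {L9, M4, E6, Q4}: 28 + 78 = 106
  {L9, X8} + {M4, E6, Q4}: 42 + 69 = 111
  {M4, X8} + {L9, E6, Q4}: 54 + 55 = 109
  … (15 splits in total)
Best: vehicle 1 HQ → M4 → HQ = 26; vehicle 2 HQ → L9 → E6 → X8 → Q4 → HQ = 65; combined 91.

91 miles — the smallest possible combined total.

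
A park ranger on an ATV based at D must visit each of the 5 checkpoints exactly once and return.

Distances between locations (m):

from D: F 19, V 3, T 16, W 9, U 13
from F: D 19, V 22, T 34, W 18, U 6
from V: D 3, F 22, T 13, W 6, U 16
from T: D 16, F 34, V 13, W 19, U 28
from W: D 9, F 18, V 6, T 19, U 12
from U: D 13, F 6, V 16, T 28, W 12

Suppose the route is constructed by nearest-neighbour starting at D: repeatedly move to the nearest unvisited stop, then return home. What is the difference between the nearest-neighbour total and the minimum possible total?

5 m longer than the optimal tour.

From D: V=3, W=9, U=13, T=16, F=19 → choose V (3).
From V: W=6, T=13, U=16, F=22 → choose W (6).
From W: U=12, F=18, T=19 → choose U (12).
From U: F=6, T=28 → choose F (6).
From F: T=34 → choose T (34).
NN route D → V → W → U → F → T → D costs 77.
Optimal: D → F → U → W → V → T → D costs 72 (by enumerating all 60 distinct tours).
Excess = 77 − 72 = 5.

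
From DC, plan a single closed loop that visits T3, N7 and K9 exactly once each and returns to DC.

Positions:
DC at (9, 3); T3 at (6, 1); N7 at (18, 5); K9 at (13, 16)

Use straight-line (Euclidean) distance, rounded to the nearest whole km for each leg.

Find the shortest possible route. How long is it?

DC → T3 → N7 → K9 → DC: 4+13+12+14 = 43
DC → T3 → K9 → N7 → DC: 4+17+12+9 = 42
DC → N7 → T3 → K9 → DC: 9+13+17+14 = 53
The minimum is 42.
One optimal route: DC → T3 → K9 → N7 → DC (or its reverse).

Minimum total distance: 42 km.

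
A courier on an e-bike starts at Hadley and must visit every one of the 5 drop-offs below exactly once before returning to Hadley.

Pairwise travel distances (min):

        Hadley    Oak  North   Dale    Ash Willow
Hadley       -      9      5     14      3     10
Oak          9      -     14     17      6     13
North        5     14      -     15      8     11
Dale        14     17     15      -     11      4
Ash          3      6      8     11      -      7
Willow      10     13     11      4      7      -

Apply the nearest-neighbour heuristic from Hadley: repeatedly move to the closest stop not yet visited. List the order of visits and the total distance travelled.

Total distance 46 min via the nearest-neighbour route Hadley → Ash → Oak → Willow → Dale → North → Hadley.

From Hadley: distances to unvisited — Ash=3, North=5, Oak=9, Willow=10, Dale=14. Nearest is Ash (3).
From Ash: distances to unvisited — Oak=6, Willow=7, North=8, Dale=11. Nearest is Oak (6).
From Oak: distances to unvisited — Willow=13, North=14, Dale=17. Nearest is Willow (13).
From Willow: distances to unvisited — Dale=4, North=11. Nearest is Dale (4).
From Dale: distances to unvisited — North=15. Nearest is North (15).
Return North→Hadley: 5.
Total = 3 + 6 + 13 + 4 + 15 + 5 = 46.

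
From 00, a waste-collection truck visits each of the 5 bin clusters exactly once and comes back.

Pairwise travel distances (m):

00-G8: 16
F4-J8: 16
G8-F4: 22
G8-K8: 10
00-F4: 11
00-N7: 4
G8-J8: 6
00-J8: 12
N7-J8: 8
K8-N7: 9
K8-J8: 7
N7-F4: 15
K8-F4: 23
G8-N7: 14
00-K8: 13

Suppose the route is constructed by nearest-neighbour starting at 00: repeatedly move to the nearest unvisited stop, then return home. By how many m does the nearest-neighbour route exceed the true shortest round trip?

6 m longer than the optimal tour.

From 00: N7=4, F4=11, J8=12, K8=13, G8=16 → choose N7 (4).
From N7: J8=8, K8=9, G8=14, F4=15 → choose J8 (8).
From J8: G8=6, K8=7, F4=16 → choose G8 (6).
From G8: K8=10, F4=22 → choose K8 (10).
From K8: F4=23 → choose F4 (23).
NN route 00 → N7 → J8 → G8 → K8 → F4 → 00 costs 62.
Optimal: 00 → N7 → K8 → G8 → J8 → F4 → 00 costs 56 (by enumerating all 60 distinct tours).
Excess = 62 − 56 = 6.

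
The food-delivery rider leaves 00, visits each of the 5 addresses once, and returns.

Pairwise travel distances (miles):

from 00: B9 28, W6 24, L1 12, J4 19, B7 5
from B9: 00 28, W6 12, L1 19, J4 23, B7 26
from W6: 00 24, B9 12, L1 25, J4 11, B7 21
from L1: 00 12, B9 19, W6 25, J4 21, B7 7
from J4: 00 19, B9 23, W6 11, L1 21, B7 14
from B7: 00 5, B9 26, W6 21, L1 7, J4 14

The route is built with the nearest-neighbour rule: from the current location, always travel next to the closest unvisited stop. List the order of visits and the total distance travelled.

73 miles along 00 → B7 → L1 → B9 → W6 → J4 → 00.

From 00: distances to unvisited — B7=5, L1=12, J4=19, W6=24, B9=28. Nearest is B7 (5).
From B7: distances to unvisited — L1=7, J4=14, W6=21, B9=26. Nearest is L1 (7).
From L1: distances to unvisited — B9=19, J4=21, W6=25. Nearest is B9 (19).
From B9: distances to unvisited — W6=12, J4=23. Nearest is W6 (12).
From W6: distances to unvisited — J4=11. Nearest is J4 (11).
Return J4→00: 19.
Total = 5 + 7 + 19 + 12 + 11 + 19 = 73.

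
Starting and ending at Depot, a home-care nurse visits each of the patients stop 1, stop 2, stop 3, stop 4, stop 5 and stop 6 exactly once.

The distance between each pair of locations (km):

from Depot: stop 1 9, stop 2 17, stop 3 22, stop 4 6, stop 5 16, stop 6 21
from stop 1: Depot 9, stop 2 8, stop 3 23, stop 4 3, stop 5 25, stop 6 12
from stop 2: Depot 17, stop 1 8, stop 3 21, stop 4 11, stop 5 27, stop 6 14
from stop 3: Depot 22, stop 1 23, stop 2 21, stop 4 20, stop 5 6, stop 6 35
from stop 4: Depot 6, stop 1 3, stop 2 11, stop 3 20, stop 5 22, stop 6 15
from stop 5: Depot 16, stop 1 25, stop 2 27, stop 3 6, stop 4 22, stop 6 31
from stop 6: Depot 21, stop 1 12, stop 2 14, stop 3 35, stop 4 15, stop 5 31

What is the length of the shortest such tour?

There are 360 distinct closed tours to check (reversals are equivalent).
Depot-stop 1-stop 2-stop 3-stop 4-stop 5-stop 6-Depot: 9+8+21+20+22+31+21 = 132
Depot-stop 1-stop 2-stop 3-stop 4-stop 6-stop 5-Depot: 9+8+21+20+15+31+16 = 120
Depot-stop 1-stop 2-stop 3-stop 5-stop 4-stop 6-Depot: 9+8+21+6+22+15+21 = 102
Depot-stop 1-stop 2-stop 3-stop 5-stop 6-stop 4-Depot: 9+8+21+6+31+15+6 = 96
Depot-stop 1-stop 2-stop 3-stop 6-stop 4-stop 5-Depot: 9+8+21+35+15+22+16 = 126
Depot-stop 1-stop 2-stop 3-stop 6-stop 5-stop 4-Depot: 9+8+21+35+31+22+6 = 132
Depot-stop 1-stop 2-stop 4-stop 3-stop 5-stop 6-Depot: 9+8+11+20+6+31+21 = 106
Depot-stop 1-stop 2-stop 4-stop 3-stop 6-stop 5-Depot: 9+8+11+20+35+31+16 = 130
… (352 more)
Depot-stop 4-stop 1-stop 6-stop 2-stop 3-stop 5-Depot: 6+3+12+14+21+6+16 = 78  ← best
The minimum is 78.
One optimal route: Depot → stop 4 → stop 1 → stop 6 → stop 2 → stop 3 → stop 5 → Depot (or its reverse).

Minimum total distance: 78 km.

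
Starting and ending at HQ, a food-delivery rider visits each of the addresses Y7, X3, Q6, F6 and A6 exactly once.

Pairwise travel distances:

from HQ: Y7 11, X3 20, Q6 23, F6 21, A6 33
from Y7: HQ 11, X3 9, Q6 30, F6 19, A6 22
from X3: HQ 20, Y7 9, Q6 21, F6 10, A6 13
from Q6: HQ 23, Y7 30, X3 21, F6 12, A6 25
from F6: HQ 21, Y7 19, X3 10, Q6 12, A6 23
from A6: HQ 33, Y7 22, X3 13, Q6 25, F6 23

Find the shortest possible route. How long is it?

With 5 stops there are 5!/2 = 60 distinct round trips (a route and its reverse cost the same).
HQ → Y7 → X3 → Q6 → F6 → A6 → HQ: 11+9+21+12+23+33 = 109
HQ → Y7 → X3 → Q6 → A6 → F6 → HQ: 11+9+21+25+23+21 = 110
HQ → Y7 → X3 → F6 → Q6 → A6 → HQ: 11+9+10+12+25+33 = 100
HQ → Y7 → X3 → F6 → A6 → Q6 → HQ: 11+9+10+23+25+23 = 101
HQ → Y7 → X3 → A6 → Q6 → F6 → HQ: 11+9+13+25+12+21 = 91
HQ → Y7 → X3 → A6 → F6 → Q6 → HQ: 11+9+13+23+12+23 = 91
HQ → Y7 → Q6 → X3 → F6 → A6 → HQ: 11+30+21+10+23+33 = 128
HQ → Y7 → Q6 → X3 → A6 → F6 → HQ: 11+30+21+13+23+21 = 119
HQ → Y7 → Q6 → F6 → X3 → A6 → HQ: 11+30+12+10+13+33 = 109
HQ → Y7 → Q6 → F6 → A6 → X3 → HQ: 11+30+12+23+13+20 = 109
HQ → Y7 → Q6 → A6 → X3 → F6 → HQ: 11+30+25+13+10+21 = 110
HQ → Y7 → Q6 → A6 → F6 → X3 → HQ: 11+30+25+23+10+20 = 119
HQ → Y7 → F6 → X3 → Q6 → A6 → HQ: 11+19+10+21+25+33 = 119
HQ → Y7 → F6 → X3 → A6 → Q6 → HQ: 11+19+10+13+25+23 = 101
… (46 more)
The minimum is 91.
One optimal route: HQ → Y7 → X3 → A6 → Q6 → F6 → HQ (or its reverse).

Minimum total distance: 91.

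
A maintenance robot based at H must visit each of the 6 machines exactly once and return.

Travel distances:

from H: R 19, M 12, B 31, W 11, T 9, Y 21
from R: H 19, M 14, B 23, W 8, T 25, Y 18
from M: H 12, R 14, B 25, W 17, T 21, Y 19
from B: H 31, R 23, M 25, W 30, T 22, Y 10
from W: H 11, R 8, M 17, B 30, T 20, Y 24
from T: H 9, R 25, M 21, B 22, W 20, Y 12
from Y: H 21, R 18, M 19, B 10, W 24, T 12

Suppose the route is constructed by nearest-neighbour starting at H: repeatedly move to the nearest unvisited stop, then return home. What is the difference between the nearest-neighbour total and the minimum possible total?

2 longer than the optimal tour.

From H: T=9, W=11, M=12, R=19, Y=21, B=31 → choose T (9).
From T: Y=12, W=20, M=21, B=22, R=25 → choose Y (12).
From Y: B=10, R=18, M=19, W=24 → choose B (10).
From B: R=23, M=25, W=30 → choose R (23).
From R: W=8, M=14 → choose W (8).
From W: M=17 → choose M (17).
NN route H → T → Y → B → R → W → M → H costs 91.
Optimal: H → W → R → M → B → Y → T → H costs 89 (by enumerating all 360 distinct tours).
Excess = 91 − 89 = 2.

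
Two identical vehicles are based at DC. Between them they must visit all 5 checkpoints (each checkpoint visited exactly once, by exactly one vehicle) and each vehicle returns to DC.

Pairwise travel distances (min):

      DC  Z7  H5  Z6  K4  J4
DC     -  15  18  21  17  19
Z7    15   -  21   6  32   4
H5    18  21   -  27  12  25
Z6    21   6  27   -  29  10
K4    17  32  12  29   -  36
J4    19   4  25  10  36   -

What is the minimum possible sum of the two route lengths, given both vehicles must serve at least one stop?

Minimum combined distance: 97 min.

There are 2^4 − 1 = 15 ways to divide the 5 stops into two non-empty groups. For each, the best each vehicle can do is its own shortest tour through its group:
  {Z7} + {H5, Z6, K4, J4}: 30 + 85 = 115
  {H5} + {Z7, Z6, K4, J4}: 36 + 75 = 111
  {Z7, H5} + {Z6, K4, J4}: 54 + 75 = 129
  {Z6} + {Z7, H5, K4, J4}: 42 + 73 = 115
  {Z7, Z6} + {H5, K4, J4}: 42 + 73 = 115
  {H5, Z6} + {Z7, K4, J4}: 66 + 72 = 138
  … (15 splits in total)
  {H5, K4} + {Z7, Z6, J4}: 47 + 50 = 97  ← best
Best: vehicle 1 DC → H5 → K4 → DC = 47; vehicle 2 DC → Z7 → Z6 → J4 → DC = 50; combined 97.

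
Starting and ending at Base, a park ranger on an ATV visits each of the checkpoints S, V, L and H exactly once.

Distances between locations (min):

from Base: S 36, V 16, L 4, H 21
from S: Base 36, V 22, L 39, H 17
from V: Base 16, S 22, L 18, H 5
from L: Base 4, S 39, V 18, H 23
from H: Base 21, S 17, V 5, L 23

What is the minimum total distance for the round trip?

There are 12 distinct closed tours to check (reversals are equivalent).
Base→S→V→L→H→Base: 36+22+18+23+21 = 120
Base→S→V→H→L→Base: 36+22+5+23+4 = 90
Base→S→L→V→H→Base: 36+39+18+5+21 = 119
Base→S→L→H→V→Base: 36+39+23+5+16 = 119
Base→S→H→V→L→Base: 36+17+5+18+4 = 80
Base→S→H→L→V→Base: 36+17+23+18+16 = 110
Base→V→S→L→H→Base: 16+22+39+23+21 = 121
Base→V→S→H→L→Base: 16+22+17+23+4 = 82
Base→V→L→S→H→Base: 16+18+39+17+21 = 111
Base→V→H→S→L→Base: 16+5+17+39+4 = 81
Base→L→S→V→H→Base: 4+39+22+5+21 = 91
Base→L→V→S→H→Base: 4+18+22+17+21 = 82
The minimum is 80.
One optimal route: Base → S → H → V → L → Base (or its reverse).

Minimum total distance: 80 min.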